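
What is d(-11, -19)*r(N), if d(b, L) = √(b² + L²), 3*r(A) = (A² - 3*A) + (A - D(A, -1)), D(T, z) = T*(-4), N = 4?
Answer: 8*√482 ≈ 175.64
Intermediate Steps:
D(T, z) = -4*T
r(A) = A²/3 + 2*A/3 (r(A) = ((A² - 3*A) + (A - (-4)*A))/3 = ((A² - 3*A) + (A + 4*A))/3 = ((A² - 3*A) + 5*A)/3 = (A² + 2*A)/3 = A²/3 + 2*A/3)
d(b, L) = √(L² + b²)
d(-11, -19)*r(N) = √((-19)² + (-11)²)*((⅓)*4*(2 + 4)) = √(361 + 121)*((⅓)*4*6) = √482*8 = 8*√482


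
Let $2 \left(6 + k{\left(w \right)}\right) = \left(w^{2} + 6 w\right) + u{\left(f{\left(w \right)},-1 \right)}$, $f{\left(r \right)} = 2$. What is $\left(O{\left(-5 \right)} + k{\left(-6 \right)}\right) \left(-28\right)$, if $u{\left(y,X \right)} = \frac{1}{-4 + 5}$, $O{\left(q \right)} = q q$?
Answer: $-546$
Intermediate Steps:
$O{\left(q \right)} = q^{2}$
$u{\left(y,X \right)} = 1$ ($u{\left(y,X \right)} = 1^{-1} = 1$)
$k{\left(w \right)} = - \frac{11}{2} + \frac{w^{2}}{2} + 3 w$ ($k{\left(w \right)} = -6 + \frac{\left(w^{2} + 6 w\right) + 1}{2} = -6 + \frac{1 + w^{2} + 6 w}{2} = -6 + \left(\frac{1}{2} + \frac{w^{2}}{2} + 3 w\right) = - \frac{11}{2} + \frac{w^{2}}{2} + 3 w$)
$\left(O{\left(-5 \right)} + k{\left(-6 \right)}\right) \left(-28\right) = \left(\left(-5\right)^{2} + \left(- \frac{11}{2} + \frac{\left(-6\right)^{2}}{2} + 3 \left(-6\right)\right)\right) \left(-28\right) = \left(25 - \frac{11}{2}\right) \left(-28\right) = \frac{39}{2} \left(-28\right) = -546$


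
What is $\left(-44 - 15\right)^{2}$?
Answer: $3481$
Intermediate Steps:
$\left(-44 - 15\right)^{2} = \left(-59\right)^{2} = 3481$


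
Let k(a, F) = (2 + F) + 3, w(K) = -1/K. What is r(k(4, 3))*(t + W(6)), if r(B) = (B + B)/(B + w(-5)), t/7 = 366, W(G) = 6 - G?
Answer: 204960/41 ≈ 4999.0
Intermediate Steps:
t = 2562 (t = 7*366 = 2562)
k(a, F) = 5 + F
r(B) = 2*B/(1/5 + B) (r(B) = (B + B)/(B - 1/(-5)) = (2*B)/(B - 1*(-1/5)) = (2*B)/(B + 1/5) = (2*B)/(1/5 + B) = 2*B/(1/5 + B))
r(k(4, 3))*(t + W(6)) = (10*(5 + 3)/(1 + 5*(5 + 3)))*(2562 + (6 - 1*6)) = (10*8/(1 + 5*8))*(2562 + (6 - 6)) = (10*8/(1 + 40))*(2562 + 0) = (10*8/41)*2562 = (10*8*(1/41))*2562 = (80/41)*2562 = 204960/41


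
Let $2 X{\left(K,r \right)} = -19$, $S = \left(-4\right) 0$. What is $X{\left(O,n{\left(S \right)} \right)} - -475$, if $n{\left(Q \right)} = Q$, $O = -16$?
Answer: $\frac{931}{2} \approx 465.5$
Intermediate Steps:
$S = 0$
$X{\left(K,r \right)} = - \frac{19}{2}$ ($X{\left(K,r \right)} = \frac{1}{2} \left(-19\right) = - \frac{19}{2}$)
$X{\left(O,n{\left(S \right)} \right)} - -475 = - \frac{19}{2} - -475 = - \frac{19}{2} + 475 = \frac{931}{2}$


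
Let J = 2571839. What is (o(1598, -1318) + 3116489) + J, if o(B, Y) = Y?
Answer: 5687010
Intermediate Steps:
(o(1598, -1318) + 3116489) + J = (-1318 + 3116489) + 2571839 = 3115171 + 2571839 = 5687010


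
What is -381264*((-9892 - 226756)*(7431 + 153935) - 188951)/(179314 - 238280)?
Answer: -7279688988845208/29483 ≈ -2.4691e+11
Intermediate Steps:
-381264*((-9892 - 226756)*(7431 + 153935) - 188951)/(179314 - 238280) = -381264/((-58966/(-236648*161366 - 188951))) = -381264/((-58966/(-38186941168 - 188951))) = -381264/((-58966/(-38187130119))) = -381264/((-58966*(-1/38187130119))) = -381264/58966/38187130119 = -381264*38187130119/58966 = -7279688988845208/29483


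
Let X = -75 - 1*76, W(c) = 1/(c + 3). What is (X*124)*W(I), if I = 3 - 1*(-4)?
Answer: -9362/5 ≈ -1872.4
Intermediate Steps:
I = 7 (I = 3 + 4 = 7)
W(c) = 1/(3 + c)
X = -151 (X = -75 - 76 = -151)
(X*124)*W(I) = (-151*124)/(3 + 7) = -18724/10 = -18724*⅒ = -9362/5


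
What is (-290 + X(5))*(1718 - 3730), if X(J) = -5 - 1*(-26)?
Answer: 541228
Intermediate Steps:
X(J) = 21 (X(J) = -5 + 26 = 21)
(-290 + X(5))*(1718 - 3730) = (-290 + 21)*(1718 - 3730) = -269*(-2012) = 541228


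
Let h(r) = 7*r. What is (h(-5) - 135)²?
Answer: 28900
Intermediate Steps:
(h(-5) - 135)² = (7*(-5) - 135)² = (-35 - 135)² = (-170)² = 28900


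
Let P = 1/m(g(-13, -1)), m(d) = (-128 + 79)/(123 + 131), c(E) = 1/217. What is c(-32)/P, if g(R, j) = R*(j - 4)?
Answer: -7/7874 ≈ -0.00088900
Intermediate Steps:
c(E) = 1/217
g(R, j) = R*(-4 + j)
m(d) = -49/254
P = -254/49 (P = 1/(-49/254) = -254/49 ≈ -5.1837)
c(-32)/P = 1/(217*(-254/49)) = (1/217)*(-49/254) = -7/7874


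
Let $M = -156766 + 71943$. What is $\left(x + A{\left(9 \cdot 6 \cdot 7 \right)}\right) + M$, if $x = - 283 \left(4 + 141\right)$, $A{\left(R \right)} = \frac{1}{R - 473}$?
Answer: $- \frac{11956511}{95} \approx -1.2586 \cdot 10^{5}$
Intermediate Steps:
$M = -84823$
$A{\left(R \right)} = \frac{1}{-473 + R}$
$x = -41035$ ($x = \left(-283\right) 145 = -41035$)
$\left(x + A{\left(9 \cdot 6 \cdot 7 \right)}\right) + M = \left(-41035 + \frac{1}{-473 + 9 \cdot 6 \cdot 7}\right) - 84823 = \left(-41035 + \frac{1}{-473 + 54 \cdot 7}\right) - 84823 = \left(-41035 + \frac{1}{-473 + 378}\right) - 84823 = \left(-41035 + \frac{1}{-95}\right) - 84823 = \left(-41035 - \frac{1}{95}\right) - 84823 = - \frac{3898326}{95} - 84823 = - \frac{11956511}{95}$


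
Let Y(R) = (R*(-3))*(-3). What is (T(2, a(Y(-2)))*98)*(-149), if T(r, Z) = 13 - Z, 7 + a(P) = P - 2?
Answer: -584080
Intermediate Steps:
Y(R) = 9*R (Y(R) = -3*R*(-3) = 9*R)
a(P) = -9 + P (a(P) = -7 + (P - 2) = -7 + (-2 + P) = -9 + P)
(T(2, a(Y(-2)))*98)*(-149) = ((13 - (-9 + 9*(-2)))*98)*(-149) = ((13 - (-9 - 18))*98)*(-149) = ((13 - 1*(-27))*98)*(-149) = ((13 + 27)*98)*(-149) = (40*98)*(-149) = 3920*(-149) = -584080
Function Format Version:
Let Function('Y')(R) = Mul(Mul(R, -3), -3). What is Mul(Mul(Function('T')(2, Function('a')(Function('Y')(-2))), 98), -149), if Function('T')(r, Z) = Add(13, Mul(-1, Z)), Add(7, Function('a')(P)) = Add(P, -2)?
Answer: -584080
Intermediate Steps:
Function('Y')(R) = Mul(9, R) (Function('Y')(R) = Mul(Mul(-3, R), -3) = Mul(9, R))
Function('a')(P) = Add(-9, P) (Function('a')(P) = Add(-7, Add(P, -2)) = Add(-7, Add(-2, P)) = Add(-9, P))
Mul(Mul(Function('T')(2, Function('a')(Function('Y')(-2))), 98), -149) = Mul(Mul(Add(13, Mul(-1, Add(-9, Mul(9, -2)))), 98), -149) = Mul(Mul(Add(13, Mul(-1, Add(-9, -18))), 98), -149) = Mul(Mul(Add(13, Mul(-1, -27)), 98), -149) = Mul(Mul(Add(13, 27), 98), -149) = Mul(Mul(40, 98), -149) = Mul(3920, -149) = -584080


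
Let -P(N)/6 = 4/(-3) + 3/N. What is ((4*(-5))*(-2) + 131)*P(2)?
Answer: -171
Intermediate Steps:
P(N) = 8 - 18/N (P(N) = -6*(4/(-3) + 3/N) = -6*(4*(-⅓) + 3/N) = -6*(-4/3 + 3/N) = 8 - 18/N)
((4*(-5))*(-2) + 131)*P(2) = ((4*(-5))*(-2) + 131)*(8 - 18/2) = (-20*(-2) + 131)*(8 - 18*½) = (40 + 131)*(8 - 9) = 171*(-1) = -171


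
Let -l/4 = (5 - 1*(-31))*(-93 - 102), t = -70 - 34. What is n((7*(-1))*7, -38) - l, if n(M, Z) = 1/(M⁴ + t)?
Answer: -161872691759/5764697 ≈ -28080.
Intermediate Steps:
t = -104
n(M, Z) = 1/(-104 + M⁴) (n(M, Z) = 1/(M⁴ - 104) = 1/(-104 + M⁴))
l = 28080 (l = -4*(5 - 1*(-31))*(-93 - 102) = -4*(5 + 31)*(-195) = -144*(-195) = -4*(-7020) = 28080)
n((7*(-1))*7, -38) - l = 1/(-104 + ((7*(-1))*7)⁴) - 1*28080 = 1/(-104 + (-7*7)⁴) - 28080 = 1/(-104 + (-49)⁴) - 28080 = 1/(-104 + 5764801) - 28080 = 1/5764697 - 28080 = -161872691759/5764697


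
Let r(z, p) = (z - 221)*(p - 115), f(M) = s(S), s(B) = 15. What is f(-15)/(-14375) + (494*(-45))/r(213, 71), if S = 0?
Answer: -31956153/506000 ≈ -63.154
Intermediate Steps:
f(M) = 15
r(z, p) = (-221 + z)*(-115 + p)
f(-15)/(-14375) + (494*(-45))/r(213, 71) = 15/(-14375) + (494*(-45))/(25415 - 221*71 - 115*213 + 71*213) = 15*(-1/14375) - 22230/(25415 - 15691 - 24495 + 15123) = -3/2875 - 22230/352 = -3/2875 - 22230*1/352 = -3/2875 - 11115/176 = -31956153/506000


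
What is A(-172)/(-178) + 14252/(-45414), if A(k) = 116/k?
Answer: -53883901/173799378 ≈ -0.31004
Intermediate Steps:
A(-172)/(-178) + 14252/(-45414) = (116/(-172))/(-178) + 14252/(-45414) = (116*(-1/172))*(-1/178) + 14252*(-1/45414) = -29/43*(-1/178) - 7126/22707 = 29/7654 - 7126/22707 = -53883901/173799378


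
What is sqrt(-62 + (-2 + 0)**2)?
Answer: I*sqrt(58) ≈ 7.6158*I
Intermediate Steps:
sqrt(-62 + (-2 + 0)**2) = sqrt(-62 + (-2)**2) = sqrt(-62 + 4) = sqrt(-58) = I*sqrt(58)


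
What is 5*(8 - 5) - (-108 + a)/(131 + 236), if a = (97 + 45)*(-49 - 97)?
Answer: 26345/367 ≈ 71.785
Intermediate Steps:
a = -20732 (a = 142*(-146) = -20732)
5*(8 - 5) - (-108 + a)/(131 + 236) = 5*(8 - 5) - (-108 - 20732)/(131 + 236) = 5*3 - (-20840)/367 = 15 - (-20840)/367 = 15 - 1*(-20840/367) = 15 + 20840/367 = 26345/367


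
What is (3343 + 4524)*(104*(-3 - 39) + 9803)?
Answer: 42757145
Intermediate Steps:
(3343 + 4524)*(104*(-3 - 39) + 9803) = 7867*(104*(-42) + 9803) = 7867*(-4368 + 9803) = 7867*5435 = 42757145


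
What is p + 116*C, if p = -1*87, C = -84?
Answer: -9831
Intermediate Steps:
p = -87
p + 116*C = -87 + 116*(-84) = -87 - 9744 = -9831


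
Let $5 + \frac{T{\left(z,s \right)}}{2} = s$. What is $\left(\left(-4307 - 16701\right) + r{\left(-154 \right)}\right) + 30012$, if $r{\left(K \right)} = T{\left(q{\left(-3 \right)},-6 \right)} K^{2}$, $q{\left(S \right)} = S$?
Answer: $-512748$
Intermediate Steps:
$T{\left(z,s \right)} = -10 + 2 s$
$r{\left(K \right)} = - 22 K^{2}$ ($r{\left(K \right)} = \left(-10 + 2 \left(-6\right)\right) K^{2} = \left(-10 - 12\right) K^{2} = - 22 K^{2}$)
$\left(\left(-4307 - 16701\right) + r{\left(-154 \right)}\right) + 30012 = \left(\left(-4307 - 16701\right) - 22 \left(-154\right)^{2}\right) + 30012 = \left(\left(-4307 - 16701\right) - 521752\right) + 30012 = \left(-21008 - 521752\right) + 30012 = -542760 + 30012 = -512748$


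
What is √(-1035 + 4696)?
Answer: √3661 ≈ 60.506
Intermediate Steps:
√(-1035 + 4696) = √3661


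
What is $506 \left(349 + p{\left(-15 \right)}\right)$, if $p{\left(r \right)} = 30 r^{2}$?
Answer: $3592094$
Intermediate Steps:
$506 \left(349 + p{\left(-15 \right)}\right) = 506 \left(349 + 30 \left(-15\right)^{2}\right) = 506 \left(349 + 30 \cdot 225\right) = 506 \left(349 + 6750\right) = 506 \cdot 7099 = 3592094$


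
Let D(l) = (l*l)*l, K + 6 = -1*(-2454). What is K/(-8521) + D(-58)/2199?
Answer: -1667932504/18737679 ≈ -89.015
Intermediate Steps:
K = 2448 (K = -6 - 1*(-2454) = -6 + 2454 = 2448)
D(l) = l**3 (D(l) = l**2*l = l**3)
K/(-8521) + D(-58)/2199 = 2448/(-8521) + (-58)**3/2199 = 2448*(-1/8521) - 195112*1/2199 = -2448/8521 - 195112/2199 = -1667932504/18737679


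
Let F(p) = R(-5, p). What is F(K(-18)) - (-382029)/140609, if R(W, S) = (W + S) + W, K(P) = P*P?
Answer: 44533255/140609 ≈ 316.72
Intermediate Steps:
K(P) = P²
R(W, S) = S + 2*W (R(W, S) = (S + W) + W = S + 2*W)
F(p) = -10 + p (F(p) = p + 2*(-5) = p - 10 = -10 + p)
F(K(-18)) - (-382029)/140609 = (-10 + (-18)²) - (-382029)/140609 = (-10 + 324) - (-382029)/140609 = 314 - 1*(-382029/140609) = 314 + 382029/140609 = 44533255/140609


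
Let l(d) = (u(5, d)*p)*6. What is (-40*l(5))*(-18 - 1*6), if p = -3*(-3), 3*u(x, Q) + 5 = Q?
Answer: 0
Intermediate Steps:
u(x, Q) = -5/3 + Q/3
p = 9
l(d) = -90 + 18*d (l(d) = ((-5/3 + d/3)*9)*6 = (-15 + 3*d)*6 = -90 + 18*d)
(-40*l(5))*(-18 - 1*6) = (-40*(-90 + 18*5))*(-18 - 1*6) = (-40*(-90 + 90))*(-18 - 6) = -40*0*(-24) = 0*(-24) = 0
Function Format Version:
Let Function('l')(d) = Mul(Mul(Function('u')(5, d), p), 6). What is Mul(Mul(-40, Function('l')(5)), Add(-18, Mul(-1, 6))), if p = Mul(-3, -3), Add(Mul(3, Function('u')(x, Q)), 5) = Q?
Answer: 0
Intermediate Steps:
Function('u')(x, Q) = Add(Rational(-5, 3), Mul(Rational(1, 3), Q))
p = 9
Function('l')(d) = Add(-90, Mul(18, d)) (Function('l')(d) = Mul(Mul(Add(Rational(-5, 3), Mul(Rational(1, 3), d)), 9), 6) = Mul(Add(-15, Mul(3, d)), 6) = Add(-90, Mul(18, d)))
Mul(Mul(-40, Function('l')(5)), Add(-18, Mul(-1, 6))) = Mul(Mul(-40, Add(-90, Mul(18, 5))), Add(-18, Mul(-1, 6))) = Mul(Mul(-40, Add(-90, 90)), Add(-18, -6)) = Mul(Mul(-40, 0), -24) = Mul(0, -24) = 0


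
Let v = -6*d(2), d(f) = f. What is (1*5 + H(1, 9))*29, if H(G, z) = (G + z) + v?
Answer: 87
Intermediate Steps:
v = -12 (v = -6*2 = -12)
H(G, z) = -12 + G + z (H(G, z) = (G + z) - 12 = -12 + G + z)
(1*5 + H(1, 9))*29 = (1*5 + (-12 + 1 + 9))*29 = (5 - 2)*29 = 3*29 = 87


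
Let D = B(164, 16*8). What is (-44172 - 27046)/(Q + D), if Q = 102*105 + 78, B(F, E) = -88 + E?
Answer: -35609/5414 ≈ -6.5772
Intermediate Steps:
D = 40 (D = -88 + 16*8 = -88 + 128 = 40)
Q = 10788 (Q = 10710 + 78 = 10788)
(-44172 - 27046)/(Q + D) = (-44172 - 27046)/(10788 + 40) = -71218/10828 = -71218*1/10828 = -35609/5414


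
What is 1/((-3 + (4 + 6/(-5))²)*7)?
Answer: 25/847 ≈ 0.029516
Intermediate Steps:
1/((-3 + (4 + 6/(-5))²)*7) = 1/((-3 + (4 + 6*(-⅕))²)*7) = 1/((-3 + (4 - 6/5)²)*7) = 1/((-3 + (14/5)²)*7) = 1/((-3 + 196/25)*7) = 1/((121/25)*7) = 1/(847/25) = 25/847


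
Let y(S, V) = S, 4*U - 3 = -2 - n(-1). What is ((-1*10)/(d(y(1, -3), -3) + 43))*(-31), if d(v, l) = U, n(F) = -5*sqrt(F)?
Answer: 107260/14977 - 3100*I/14977 ≈ 7.1617 - 0.20698*I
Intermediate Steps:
U = 1/4 + 5*I/4 (U = 3/4 + (-2 - (-5)*sqrt(-1))/4 = 3/4 + (-2 - (-5)*I)/4 = 3/4 + (-2 + 5*I)/4 = 3/4 + (-1/2 + 5*I/4) = 1/4 + 5*I/4 ≈ 0.25 + 1.25*I)
d(v, l) = 1/4 + 5*I/4
((-1*10)/(d(y(1, -3), -3) + 43))*(-31) = ((-1*10)/((1/4 + 5*I/4) + 43))*(-31) = -10*8*(173/4 - 5*I/4)/14977*(-31) = -80*(173/4 - 5*I/4)/14977*(-31) = 2480*(173/4 - 5*I/4)/14977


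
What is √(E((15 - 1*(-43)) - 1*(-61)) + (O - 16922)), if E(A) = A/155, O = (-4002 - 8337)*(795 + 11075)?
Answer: I*√3519202450855/155 ≈ 12103.0*I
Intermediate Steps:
O = -146463930 (O = -12339*11870 = -146463930)
E(A) = A/155 (E(A) = A*(1/155) = A/155)
√(E((15 - 1*(-43)) - 1*(-61)) + (O - 16922)) = √(((15 - 1*(-43)) - 1*(-61))/155 + (-146463930 - 16922)) = √(((15 + 43) + 61)/155 - 146480852) = √((58 + 61)/155 - 146480852) = √((1/155)*119 - 146480852) = √(119/155 - 146480852) = √(-22704531941/155) = I*√3519202450855/155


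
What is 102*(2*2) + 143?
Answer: 551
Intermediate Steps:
102*(2*2) + 143 = 102*4 + 143 = 408 + 143 = 551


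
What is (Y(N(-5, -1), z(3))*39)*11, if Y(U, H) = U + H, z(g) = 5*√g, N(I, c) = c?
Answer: -429 + 2145*√3 ≈ 3286.3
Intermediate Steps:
Y(U, H) = H + U
(Y(N(-5, -1), z(3))*39)*11 = ((5*√3 - 1)*39)*11 = ((-1 + 5*√3)*39)*11 = (-39 + 195*√3)*11 = -429 + 2145*√3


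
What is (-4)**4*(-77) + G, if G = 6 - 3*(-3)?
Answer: -19697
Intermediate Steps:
G = 15 (G = 6 + 9 = 15)
(-4)**4*(-77) + G = (-4)**4*(-77) + 15 = 256*(-77) + 15 = -19712 + 15 = -19697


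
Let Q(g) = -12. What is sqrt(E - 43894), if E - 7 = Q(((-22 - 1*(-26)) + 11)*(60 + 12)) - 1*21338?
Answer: I*sqrt(65237) ≈ 255.42*I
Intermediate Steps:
E = -21343 (E = 7 + (-12 - 1*21338) = 7 + (-12 - 21338) = 7 - 21350 = -21343)
sqrt(E - 43894) = sqrt(-21343 - 43894) = sqrt(-65237) = I*sqrt(65237)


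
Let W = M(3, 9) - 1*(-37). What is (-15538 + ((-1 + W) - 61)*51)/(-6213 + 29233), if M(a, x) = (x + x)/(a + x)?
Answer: -33473/46040 ≈ -0.72704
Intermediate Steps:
M(a, x) = 2*x/(a + x) (M(a, x) = (2*x)/(a + x) = 2*x/(a + x))
W = 77/2 (W = 2*9/(3 + 9) - 1*(-37) = 2*9/12 + 37 = 2*9*(1/12) + 37 = 3/2 + 37 = 77/2 ≈ 38.500)
(-15538 + ((-1 + W) - 61)*51)/(-6213 + 29233) = (-15538 + ((-1 + 77/2) - 61)*51)/(-6213 + 29233) = (-15538 + (75/2 - 61)*51)/23020 = (-15538 - 47/2*51)*(1/23020) = (-15538 - 2397/2)*(1/23020) = -33473/2*1/23020 = -33473/46040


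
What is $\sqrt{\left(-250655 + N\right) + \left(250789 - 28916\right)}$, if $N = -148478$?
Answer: $2 i \sqrt{44315} \approx 421.02 i$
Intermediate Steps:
$\sqrt{\left(-250655 + N\right) + \left(250789 - 28916\right)} = \sqrt{\left(-250655 - 148478\right) + \left(250789 - 28916\right)} = \sqrt{-399133 + 221873} = \sqrt{-177260} = 2 i \sqrt{44315}$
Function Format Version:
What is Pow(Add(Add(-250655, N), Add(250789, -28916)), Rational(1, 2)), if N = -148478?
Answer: Mul(2, I, Pow(44315, Rational(1, 2))) ≈ Mul(421.02, I)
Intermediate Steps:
Pow(Add(Add(-250655, N), Add(250789, -28916)), Rational(1, 2)) = Pow(Add(Add(-250655, -148478), Add(250789, -28916)), Rational(1, 2)) = Pow(Add(-399133, 221873), Rational(1, 2)) = Pow(-177260, Rational(1, 2)) = Mul(2, I, Pow(44315, Rational(1, 2)))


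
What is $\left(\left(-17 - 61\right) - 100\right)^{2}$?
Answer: $31684$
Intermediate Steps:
$\left(\left(-17 - 61\right) - 100\right)^{2} = \left(-78 - 100\right)^{2} = \left(-178\right)^{2} = 31684$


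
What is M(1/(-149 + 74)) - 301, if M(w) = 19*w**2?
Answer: -1693106/5625 ≈ -301.00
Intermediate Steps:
M(1/(-149 + 74)) - 301 = 19*(1/(-149 + 74))**2 - 301 = 19*(1/(-75))**2 - 301 = 19*(-1/75)**2 - 301 = 19*(1/5625) - 301 = 19/5625 - 301 = -1693106/5625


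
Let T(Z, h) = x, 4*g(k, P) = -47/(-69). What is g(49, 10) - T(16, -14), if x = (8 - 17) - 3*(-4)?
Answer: -781/276 ≈ -2.8297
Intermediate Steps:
g(k, P) = 47/276 (g(k, P) = (-47/(-69))/4 = (-47*(-1/69))/4 = (¼)*(47/69) = 47/276)
x = 3 (x = -9 + 12 = 3)
T(Z, h) = 3
g(49, 10) - T(16, -14) = 47/276 - 1*3 = 47/276 - 3 = -781/276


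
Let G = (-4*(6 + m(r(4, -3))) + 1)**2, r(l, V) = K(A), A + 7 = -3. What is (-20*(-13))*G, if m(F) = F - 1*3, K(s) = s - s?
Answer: 31460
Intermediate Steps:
A = -10 (A = -7 - 3 = -10)
K(s) = 0
r(l, V) = 0
m(F) = -3 + F (m(F) = F - 3 = -3 + F)
G = 121 (G = (-4*(6 + (-3 + 0)) + 1)**2 = (-4*(6 - 3) + 1)**2 = (-4*3 + 1)**2 = (-12 + 1)**2 = (-11)**2 = 121)
(-20*(-13))*G = -20*(-13)*121 = 260*121 = 31460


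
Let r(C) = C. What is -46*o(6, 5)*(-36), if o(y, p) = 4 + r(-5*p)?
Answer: -34776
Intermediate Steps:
o(y, p) = 4 - 5*p
-46*o(6, 5)*(-36) = -46*(4 - 5*5)*(-36) = -46*(4 - 25)*(-36) = -46*(-21)*(-36) = 966*(-36) = -34776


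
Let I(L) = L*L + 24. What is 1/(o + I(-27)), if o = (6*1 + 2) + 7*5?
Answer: 1/796 ≈ 0.0012563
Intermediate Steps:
I(L) = 24 + L² (I(L) = L² + 24 = 24 + L²)
o = 43 (o = (6 + 2) + 35 = 8 + 35 = 43)
1/(o + I(-27)) = 1/(43 + (24 + (-27)²)) = 1/(43 + (24 + 729)) = 1/(43 + 753) = 1/796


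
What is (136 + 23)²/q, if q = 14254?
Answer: 25281/14254 ≈ 1.7736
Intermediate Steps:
(136 + 23)²/q = (136 + 23)²/14254 = 159²*(1/14254) = 25281*(1/14254) = 25281/14254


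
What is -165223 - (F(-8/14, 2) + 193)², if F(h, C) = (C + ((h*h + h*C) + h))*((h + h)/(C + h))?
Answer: -485681912/2401 ≈ -2.0228e+5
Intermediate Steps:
F(h, C) = 2*h*(C + h + h² + C*h)/(C + h) (F(h, C) = (C + ((h² + C*h) + h))*((2*h)/(C + h)) = (C + (h + h² + C*h))*(2*h/(C + h)) = (C + h + h² + C*h)*(2*h/(C + h)) = 2*h*(C + h + h² + C*h)/(C + h))
-165223 - (F(-8/14, 2) + 193)² = -165223 - (2*(-8/14)*(1 - 8/14) + 193)² = -165223 - (2*(-8*1/14)*(1 - 8*1/14) + 193)² = -165223 - (2*(-4/7)*(1 - 4/7) + 193)² = -165223 - (2*(-4/7)*(3/7) + 193)² = -165223 - (-24/49 + 193)² = -165223 - (9433/49)² = -165223 - 1*88981489/2401 = -165223 - 88981489/2401 = -485681912/2401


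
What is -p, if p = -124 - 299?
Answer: 423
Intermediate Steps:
p = -423
-p = -1*(-423) = 423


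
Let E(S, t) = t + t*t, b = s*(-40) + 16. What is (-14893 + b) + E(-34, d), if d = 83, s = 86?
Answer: -11345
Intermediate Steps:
b = -3424 (b = 86*(-40) + 16 = -3440 + 16 = -3424)
E(S, t) = t + t²
(-14893 + b) + E(-34, d) = (-14893 - 3424) + 83*(1 + 83) = -18317 + 83*84 = -18317 + 6972 = -11345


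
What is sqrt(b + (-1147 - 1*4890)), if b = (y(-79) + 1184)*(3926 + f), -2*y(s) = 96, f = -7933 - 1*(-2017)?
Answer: 3*I*sqrt(251853) ≈ 1505.5*I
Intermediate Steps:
f = -5916 (f = -7933 + 2017 = -5916)
y(s) = -48 (y(s) = -1/2*96 = -48)
b = -2260640 (b = (-48 + 1184)*(3926 - 5916) = 1136*(-1990) = -2260640)
sqrt(b + (-1147 - 1*4890)) = sqrt(-2260640 + (-1147 - 1*4890)) = sqrt(-2260640 + (-1147 - 4890)) = sqrt(-2260640 - 6037) = sqrt(-2266677) = 3*I*sqrt(251853)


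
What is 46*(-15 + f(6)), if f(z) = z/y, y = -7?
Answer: -5106/7 ≈ -729.43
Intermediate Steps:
f(z) = -z/7 (f(z) = z/(-7) = z*(-⅐) = -z/7)
46*(-15 + f(6)) = 46*(-15 - ⅐*6) = 46*(-15 - 6/7) = 46*(-111/7) = -5106/7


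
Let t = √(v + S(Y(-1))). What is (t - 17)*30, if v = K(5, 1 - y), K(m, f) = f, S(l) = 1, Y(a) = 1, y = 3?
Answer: -510 + 30*I ≈ -510.0 + 30.0*I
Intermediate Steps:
v = -2 (v = 1 - 1*3 = 1 - 3 = -2)
t = I (t = √(-2 + 1) = √(-1) = I ≈ 1.0*I)
(t - 17)*30 = (I - 17)*30 = (-17 + I)*30 = -510 + 30*I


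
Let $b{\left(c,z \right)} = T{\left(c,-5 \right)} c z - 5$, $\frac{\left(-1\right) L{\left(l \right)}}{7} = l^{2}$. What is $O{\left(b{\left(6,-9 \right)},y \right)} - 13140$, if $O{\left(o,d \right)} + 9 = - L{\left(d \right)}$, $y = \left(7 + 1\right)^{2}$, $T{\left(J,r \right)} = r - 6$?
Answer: $15523$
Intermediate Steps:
$L{\left(l \right)} = - 7 l^{2}$
$T{\left(J,r \right)} = -6 + r$ ($T{\left(J,r \right)} = r - 6 = -6 + r$)
$b{\left(c,z \right)} = -5 - 11 c z$ ($b{\left(c,z \right)} = \left(-6 - 5\right) c z - 5 = - 11 c z - 5 = -5 - 11 c z$)
$y = 64$ ($y = 8^{2} = 64$)
$O{\left(o,d \right)} = -9 + 7 d^{2}$ ($O{\left(o,d \right)} = -9 - - 7 d^{2} = -9 + 7 d^{2}$)
$O{\left(b{\left(6,-9 \right)},y \right)} - 13140 = \left(-9 + 7 \cdot 64^{2}\right) - 13140 = \left(-9 + 7 \cdot 4096\right) - 13140 = \left(-9 + 28672\right) - 13140 = 28663 - 13140 = 15523$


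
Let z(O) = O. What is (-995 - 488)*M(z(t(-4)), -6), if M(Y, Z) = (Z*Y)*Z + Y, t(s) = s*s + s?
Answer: -658452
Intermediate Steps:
t(s) = s + s**2 (t(s) = s**2 + s = s + s**2)
M(Y, Z) = Y + Y*Z**2 (M(Y, Z) = (Y*Z)*Z + Y = Y*Z**2 + Y = Y + Y*Z**2)
(-995 - 488)*M(z(t(-4)), -6) = (-995 - 488)*((-4*(1 - 4))*(1 + (-6)**2)) = -1483*(-4*(-3))*(1 + 36) = -17796*37 = -1483*444 = -658452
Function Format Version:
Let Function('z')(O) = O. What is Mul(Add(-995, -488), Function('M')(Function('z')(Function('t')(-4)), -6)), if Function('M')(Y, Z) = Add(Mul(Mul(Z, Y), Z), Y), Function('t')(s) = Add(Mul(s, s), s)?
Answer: -658452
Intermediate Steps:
Function('t')(s) = Add(s, Pow(s, 2)) (Function('t')(s) = Add(Pow(s, 2), s) = Add(s, Pow(s, 2)))
Function('M')(Y, Z) = Add(Y, Mul(Y, Pow(Z, 2))) (Function('M')(Y, Z) = Add(Mul(Mul(Y, Z), Z), Y) = Add(Mul(Y, Pow(Z, 2)), Y) = Add(Y, Mul(Y, Pow(Z, 2))))
Mul(Add(-995, -488), Function('M')(Function('z')(Function('t')(-4)), -6)) = Mul(Add(-995, -488), Mul(Mul(-4, Add(1, -4)), Add(1, Pow(-6, 2)))) = Mul(-1483, Mul(Mul(-4, -3), Add(1, 36))) = Mul(-1483, Mul(12, 37)) = Mul(-1483, 444) = -658452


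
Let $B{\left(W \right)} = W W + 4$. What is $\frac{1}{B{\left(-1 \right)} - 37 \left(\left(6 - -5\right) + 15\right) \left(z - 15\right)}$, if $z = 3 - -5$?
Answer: $\frac{1}{6739} \approx 0.00014839$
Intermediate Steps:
$B{\left(W \right)} = 4 + W^{2}$ ($B{\left(W \right)} = W^{2} + 4 = 4 + W^{2}$)
$z = 8$ ($z = 3 + 5 = 8$)
$\frac{1}{B{\left(-1 \right)} - 37 \left(\left(6 - -5\right) + 15\right) \left(z - 15\right)} = \frac{1}{\left(4 + \left(-1\right)^{2}\right) - 37 \left(\left(6 - -5\right) + 15\right) \left(8 - 15\right)} = \frac{1}{\left(4 + 1\right) - 37 \left(\left(6 + 5\right) + 15\right) \left(-7\right)} = \frac{1}{5 - 37 \left(11 + 15\right) \left(-7\right)} = \frac{1}{5 - 37 \cdot 26 \left(-7\right)} = \frac{1}{5 - -6734} = \frac{1}{5 + 6734} = \frac{1}{6739}$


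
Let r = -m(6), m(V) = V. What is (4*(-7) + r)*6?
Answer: -204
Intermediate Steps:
r = -6 (r = -1*6 = -6)
(4*(-7) + r)*6 = (4*(-7) - 6)*6 = (-28 - 6)*6 = -34*6 = -204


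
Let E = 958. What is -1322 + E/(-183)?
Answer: -242884/183 ≈ -1327.2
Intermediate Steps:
-1322 + E/(-183) = -1322 + 958/(-183) = -1322 - 1/183*958 = -1322 - 958/183 = -242884/183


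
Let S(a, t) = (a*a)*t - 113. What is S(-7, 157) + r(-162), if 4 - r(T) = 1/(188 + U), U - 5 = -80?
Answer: 856991/113 ≈ 7584.0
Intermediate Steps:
U = -75 (U = 5 - 80 = -75)
S(a, t) = -113 + t*a² (S(a, t) = a²*t - 113 = t*a² - 113 = -113 + t*a²)
r(T) = 451/113 (r(T) = 4 - 1/(188 - 75) = 4 - 1/113 = 451/113)
S(-7, 157) + r(-162) = (-113 + 157*(-7)²) + 451/113 = (-113 + 157*49) + 451/113 = (-113 + 7693) + 451/113 = 7580 + 451/113 = 856991/113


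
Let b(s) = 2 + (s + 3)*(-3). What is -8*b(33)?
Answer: 848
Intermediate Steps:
b(s) = -7 - 3*s (b(s) = 2 + (3 + s)*(-3) = 2 + (-9 - 3*s) = -7 - 3*s)
-8*b(33) = -8*(-7 - 3*33) = -8*(-7 - 99) = -8*(-106) = 848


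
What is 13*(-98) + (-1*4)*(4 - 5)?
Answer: -1270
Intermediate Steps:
13*(-98) + (-1*4)*(4 - 5) = -1274 - 4*(-1) = -1274 + 4 = -1270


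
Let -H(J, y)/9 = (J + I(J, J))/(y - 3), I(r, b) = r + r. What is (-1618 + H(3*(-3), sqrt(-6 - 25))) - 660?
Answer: -91849/40 - 243*I*sqrt(31)/40 ≈ -2296.2 - 33.824*I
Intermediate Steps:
I(r, b) = 2*r
H(J, y) = -27*J/(-3 + y) (H(J, y) = -9*(J + 2*J)/(y - 3) = -9*3*J/(-3 + y) = -27*J/(-3 + y))
(-1618 + H(3*(-3), sqrt(-6 - 25))) - 660 = (-1618 - 27*3*(-3)/(-3 + sqrt(-6 - 25))) - 660 = (-1618 - 27*(-9)/(-3 + sqrt(-31))) - 660 = (-1618 - 27*(-9)/(-3 + I*sqrt(31))) - 660 = (-1618 + 243/(-3 + I*sqrt(31))) - 660 = -2278 + 243/(-3 + I*sqrt(31))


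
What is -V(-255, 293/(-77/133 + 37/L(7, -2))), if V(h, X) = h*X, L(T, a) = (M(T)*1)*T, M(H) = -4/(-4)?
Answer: 9937095/626 ≈ 15874.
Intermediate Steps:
M(H) = 1 (M(H) = -4*(-¼) = 1)
L(T, a) = T (L(T, a) = (1*1)*T = 1*T = T)
V(h, X) = X*h
-V(-255, 293/(-77/133 + 37/L(7, -2))) = -293/(-77/133 + 37/7)*(-255) = -293/(-77*1/133 + 37*(⅐))*(-255) = -293/(-11/19 + 37/7)*(-255) = -293/(626/133)*(-255) = -293*(133/626)*(-255) = -38969*(-255)/626 = -1*(-9937095/626) = 9937095/626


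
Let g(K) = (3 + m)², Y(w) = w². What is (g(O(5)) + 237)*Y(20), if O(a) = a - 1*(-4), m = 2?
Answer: 104800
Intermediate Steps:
O(a) = 4 + a (O(a) = a + 4 = 4 + a)
g(K) = 25 (g(K) = (3 + 2)² = 5² = 25)
(g(O(5)) + 237)*Y(20) = (25 + 237)*20² = 262*400 = 104800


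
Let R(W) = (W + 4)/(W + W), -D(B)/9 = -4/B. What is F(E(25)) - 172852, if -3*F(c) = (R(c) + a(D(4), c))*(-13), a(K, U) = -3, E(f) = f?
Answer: -25929373/150 ≈ -1.7286e+5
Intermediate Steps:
D(B) = 36/B (D(B) = -(-36)/B = 36/B)
R(W) = (4 + W)/(2*W) (R(W) = (4 + W)/((2*W)) = (4 + W)*(1/(2*W)) = (4 + W)/(2*W))
F(c) = -13 + 13*(4 + c)/(6*c) (F(c) = -((4 + c)/(2*c) - 3)*(-13)/3 = -(-3 + (4 + c)/(2*c))*(-13)/3 = -(39 - 13*(4 + c)/(2*c))/3 = -13 + 13*(4 + c)/(6*c))
F(E(25)) - 172852 = (13/6)*(4 - 5*25)/25 - 172852 = (13/6)*(1/25)*(4 - 125) - 172852 = (13/6)*(1/25)*(-121) - 172852 = -1573/150 - 172852 = -25929373/150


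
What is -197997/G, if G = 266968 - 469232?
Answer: 197997/202264 ≈ 0.97890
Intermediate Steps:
G = -202264
-197997/G = -197997/(-202264) = -197997*(-1/202264) = 197997/202264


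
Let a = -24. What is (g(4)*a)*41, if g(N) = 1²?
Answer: -984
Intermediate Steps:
g(N) = 1
(g(4)*a)*41 = (1*(-24))*41 = -24*41 = -984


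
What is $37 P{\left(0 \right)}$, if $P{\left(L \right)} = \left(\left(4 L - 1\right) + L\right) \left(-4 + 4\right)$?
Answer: $0$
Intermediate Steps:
$P{\left(L \right)} = 0$ ($P{\left(L \right)} = \left(\left(-1 + 4 L\right) + L\right) 0 = \left(-1 + 5 L\right) 0 = 0$)
$37 P{\left(0 \right)} = 37 \cdot 0 = 0$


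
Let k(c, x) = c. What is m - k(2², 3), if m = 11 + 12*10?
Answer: 127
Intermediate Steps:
m = 131 (m = 11 + 120 = 131)
m - k(2², 3) = 131 - 1*2² = 131 - 1*4 = 131 - 4 = 127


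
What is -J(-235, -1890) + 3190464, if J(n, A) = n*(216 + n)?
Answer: 3185999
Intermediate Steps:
-J(-235, -1890) + 3190464 = -(-235)*(216 - 235) + 3190464 = -(-235)*(-19) + 3190464 = -1*4465 + 3190464 = -4465 + 3190464 = 3185999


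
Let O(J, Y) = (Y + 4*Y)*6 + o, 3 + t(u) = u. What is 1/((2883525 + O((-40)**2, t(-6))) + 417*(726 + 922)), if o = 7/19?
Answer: 19/67838956 ≈ 2.8008e-7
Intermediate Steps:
t(u) = -3 + u
o = 7/19 (o = 7*(1/19) = 7/19 ≈ 0.36842)
O(J, Y) = 7/19 + 30*Y (O(J, Y) = (Y + 4*Y)*6 + 7/19 = (5*Y)*6 + 7/19 = 30*Y + 7/19 = 7/19 + 30*Y)
1/((2883525 + O((-40)**2, t(-6))) + 417*(726 + 922)) = 1/((2883525 + (7/19 + 30*(-3 - 6))) + 417*(726 + 922)) = 1/((2883525 + (7/19 + 30*(-9))) + 417*1648) = 1/((2883525 + (7/19 - 270)) + 687216) = 1/((2883525 - 5123/19) + 687216) = 1/(54781852/19 + 687216) = 1/(67838956/19) = 19/67838956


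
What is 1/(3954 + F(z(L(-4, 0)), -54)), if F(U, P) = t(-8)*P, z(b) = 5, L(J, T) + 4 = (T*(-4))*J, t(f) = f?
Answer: 1/4386 ≈ 0.00022800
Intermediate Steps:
L(J, T) = -4 - 4*J*T (L(J, T) = -4 + (T*(-4))*J = -4 + (-4*T)*J = -4 - 4*J*T)
F(U, P) = -8*P
1/(3954 + F(z(L(-4, 0)), -54)) = 1/(3954 - 8*(-54)) = 1/(3954 + 432) = 1/4386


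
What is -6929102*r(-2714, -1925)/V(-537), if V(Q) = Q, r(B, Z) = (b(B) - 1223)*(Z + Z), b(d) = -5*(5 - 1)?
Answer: 33159564076100/537 ≈ 6.1750e+10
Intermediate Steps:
b(d) = -20 (b(d) = -5*4 = -20)
r(B, Z) = -2486*Z (r(B, Z) = (-20 - 1223)*(Z + Z) = -2486*Z)
-6929102*r(-2714, -1925)/V(-537) = -6929102/((-537/((-2486*(-1925))))) = -6929102/((-537/4785550)) = -6929102/((-537*1/4785550)) = -6929102/(-537/4785550) = -6929102*(-4785550/537) = 33159564076100/537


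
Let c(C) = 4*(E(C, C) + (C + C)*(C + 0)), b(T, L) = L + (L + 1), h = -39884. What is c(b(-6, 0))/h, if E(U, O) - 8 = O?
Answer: -11/9971 ≈ -0.0011032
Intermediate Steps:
E(U, O) = 8 + O
b(T, L) = 1 + 2*L (b(T, L) = L + (1 + L) = 1 + 2*L)
c(C) = 32 + 4*C + 8*C**2 (c(C) = 4*((8 + C) + (C + C)*(C + 0)) = 4*((8 + C) + (2*C)*C) = 4*((8 + C) + 2*C**2) = 4*(8 + C + 2*C**2) = 32 + 4*C + 8*C**2)
c(b(-6, 0))/h = (32 + 4*(1 + 2*0) + 8*(1 + 2*0)**2)/(-39884) = (32 + 4*(1 + 0) + 8*(1 + 0)**2)*(-1/39884) = (32 + 4*1 + 8*1**2)*(-1/39884) = (32 + 4 + 8*1)*(-1/39884) = (32 + 4 + 8)*(-1/39884) = 44*(-1/39884) = -11/9971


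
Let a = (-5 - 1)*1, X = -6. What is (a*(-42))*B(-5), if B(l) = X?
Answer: -1512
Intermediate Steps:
B(l) = -6
a = -6 (a = -6*1 = -6)
(a*(-42))*B(-5) = -6*(-42)*(-6) = 252*(-6) = -1512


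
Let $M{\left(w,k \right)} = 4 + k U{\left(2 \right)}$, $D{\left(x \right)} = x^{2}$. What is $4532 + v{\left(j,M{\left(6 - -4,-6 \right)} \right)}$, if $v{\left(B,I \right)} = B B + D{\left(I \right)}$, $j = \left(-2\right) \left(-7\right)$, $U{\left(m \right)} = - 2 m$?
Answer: $5512$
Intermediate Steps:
$j = 14$
$M{\left(w,k \right)} = 4 - 4 k$ ($M{\left(w,k \right)} = 4 + k \left(\left(-2\right) 2\right) = 4 + k \left(-4\right) = 4 - 4 k$)
$v{\left(B,I \right)} = B^{2} + I^{2}$ ($v{\left(B,I \right)} = B B + I^{2} = B^{2} + I^{2}$)
$4532 + v{\left(j,M{\left(6 - -4,-6 \right)} \right)} = 4532 + \left(14^{2} + \left(4 - -24\right)^{2}\right) = 4532 + \left(196 + \left(4 + 24\right)^{2}\right) = 4532 + \left(196 + 28^{2}\right) = 4532 + \left(196 + 784\right) = 4532 + 980 = 5512$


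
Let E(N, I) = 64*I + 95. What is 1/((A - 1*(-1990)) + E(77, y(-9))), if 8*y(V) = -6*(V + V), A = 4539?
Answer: 1/7488 ≈ 0.00013355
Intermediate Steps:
y(V) = -3*V/2 (y(V) = (-6*(V + V))/8 = (-12*V)/8 = -3*V/2)
E(N, I) = 95 + 64*I
1/((A - 1*(-1990)) + E(77, y(-9))) = 1/((4539 - 1*(-1990)) + (95 + 64*(-3/2*(-9)))) = 1/((4539 + 1990) + (95 + 64*(27/2))) = 1/(6529 + (95 + 864)) = 1/(6529 + 959) = 1/7488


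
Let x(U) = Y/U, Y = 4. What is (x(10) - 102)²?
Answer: 258064/25 ≈ 10323.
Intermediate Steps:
x(U) = 4/U
(x(10) - 102)² = (4/10 - 102)² = (4*(⅒) - 102)² = (⅖ - 102)² = (-508/5)² = 258064/25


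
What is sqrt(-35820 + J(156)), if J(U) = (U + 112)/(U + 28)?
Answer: I*sqrt(75792038)/46 ≈ 189.26*I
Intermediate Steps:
J(U) = (112 + U)/(28 + U)
sqrt(-35820 + J(156)) = sqrt(-35820 + (112 + 156)/(28 + 156)) = sqrt(-35820 + 268/184) = sqrt(-35820 + (1/184)*268) = sqrt(-35820 + 67/46) = sqrt(-1647653/46) = I*sqrt(75792038)/46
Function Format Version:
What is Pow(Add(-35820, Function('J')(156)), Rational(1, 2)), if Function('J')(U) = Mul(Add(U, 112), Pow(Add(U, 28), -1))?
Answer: Mul(Rational(1, 46), I, Pow(75792038, Rational(1, 2))) ≈ Mul(189.26, I)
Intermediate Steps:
Function('J')(U) = Mul(Pow(Add(28, U), -1), Add(112, U)) (Function('J')(U) = Mul(Add(112, U), Pow(Add(28, U), -1)) = Mul(Pow(Add(28, U), -1), Add(112, U)))
Pow(Add(-35820, Function('J')(156)), Rational(1, 2)) = Pow(Add(-35820, Mul(Pow(Add(28, 156), -1), Add(112, 156))), Rational(1, 2)) = Pow(Add(-35820, Mul(Pow(184, -1), 268)), Rational(1, 2)) = Pow(Add(-35820, Mul(Rational(1, 184), 268)), Rational(1, 2)) = Pow(Add(-35820, Rational(67, 46)), Rational(1, 2)) = Pow(Rational(-1647653, 46), Rational(1, 2)) = Mul(Rational(1, 46), I, Pow(75792038, Rational(1, 2)))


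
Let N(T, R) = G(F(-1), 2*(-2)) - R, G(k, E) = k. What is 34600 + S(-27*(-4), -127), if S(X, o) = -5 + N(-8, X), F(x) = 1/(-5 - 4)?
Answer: 310382/9 ≈ 34487.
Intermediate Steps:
F(x) = -⅑ (F(x) = 1/(-9) = -⅑)
N(T, R) = -⅑ - R
S(X, o) = -46/9 - X (S(X, o) = -5 + (-⅑ - X) = -46/9 - X)
34600 + S(-27*(-4), -127) = 34600 + (-46/9 - (-27)*(-4)) = 34600 + (-46/9 - 1*108) = 34600 + (-46/9 - 108) = 34600 - 1018/9 = 310382/9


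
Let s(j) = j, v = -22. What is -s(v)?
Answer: 22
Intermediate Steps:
-s(v) = -1*(-22) = 22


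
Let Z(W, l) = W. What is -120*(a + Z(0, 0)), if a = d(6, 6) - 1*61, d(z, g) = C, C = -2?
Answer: 7560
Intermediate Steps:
d(z, g) = -2
a = -63 (a = -2 - 1*61 = -2 - 61 = -63)
-120*(a + Z(0, 0)) = -120*(-63 + 0) = -120*(-63) = 7560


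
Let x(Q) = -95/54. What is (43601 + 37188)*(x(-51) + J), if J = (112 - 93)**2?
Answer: 1567225811/54 ≈ 2.9023e+7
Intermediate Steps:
x(Q) = -95/54 (x(Q) = -95*1/54 = -95/54)
J = 361 (J = 19**2 = 361)
(43601 + 37188)*(x(-51) + J) = (43601 + 37188)*(-95/54 + 361) = 80789*(19399/54) = 1567225811/54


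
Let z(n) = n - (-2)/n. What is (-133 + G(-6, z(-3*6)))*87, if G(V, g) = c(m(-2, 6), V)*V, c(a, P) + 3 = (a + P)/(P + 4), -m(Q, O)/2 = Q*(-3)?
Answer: -14703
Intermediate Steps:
m(Q, O) = 6*Q (m(Q, O) = -2*Q*(-3) = -(-6)*Q = 6*Q)
c(a, P) = -3 + (P + a)/(4 + P) (c(a, P) = -3 + (a + P)/(P + 4) = -3 + (P + a)/(4 + P))
z(n) = n + 2/n
G(V, g) = V*(-24 - 2*V)/(4 + V) (G(V, g) = ((-12 + 6*(-2) - 2*V)/(4 + V))*V = ((-12 - 12 - 2*V)/(4 + V))*V = ((-24 - 2*V)/(4 + V))*V = V*(-24 - 2*V)/(4 + V))
(-133 + G(-6, z(-3*6)))*87 = (-133 - 2*(-6)*(12 - 6)/(4 - 6))*87 = (-133 - 2*(-6)*6/(-2))*87 = (-133 - 2*(-6)*(-1/2)*6)*87 = (-133 - 36)*87 = -169*87 = -14703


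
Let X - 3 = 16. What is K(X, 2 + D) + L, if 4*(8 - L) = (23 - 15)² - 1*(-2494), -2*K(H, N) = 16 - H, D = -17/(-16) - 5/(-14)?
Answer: -630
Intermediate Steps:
X = 19 (X = 3 + 16 = 19)
D = 159/112 (D = -17*(-1/16) - 5*(-1/14) = 17/16 + 5/14 = 159/112 ≈ 1.4196)
K(H, N) = -8 + H/2 (K(H, N) = -(16 - H)/2 = -8 + H/2)
L = -1263/2 (L = 8 - ((23 - 15)² - 1*(-2494))/4 = 8 - (8² + 2494)/4 = 8 - (64 + 2494)/4 = 8 - ¼*2558 = 8 - 1279/2 = -1263/2 ≈ -631.50)
K(X, 2 + D) + L = (-8 + (½)*19) - 1263/2 = (-8 + 19/2) - 1263/2 = 3/2 - 1263/2 = -630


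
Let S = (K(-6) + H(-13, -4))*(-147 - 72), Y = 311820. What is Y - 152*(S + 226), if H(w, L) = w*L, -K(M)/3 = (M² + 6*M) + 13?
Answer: 710212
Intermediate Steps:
K(M) = -39 - 18*M - 3*M² (K(M) = -3*((M² + 6*M) + 13) = -3*(13 + M² + 6*M) = -39 - 18*M - 3*M²)
H(w, L) = L*w
S = -2847 (S = ((-39 - 18*(-6) - 3*(-6)²) - 4*(-13))*(-147 - 72) = ((-39 + 108 - 3*36) + 52)*(-219) = ((-39 + 108 - 108) + 52)*(-219) = (-39 + 52)*(-219) = 13*(-219) = -2847)
Y - 152*(S + 226) = 311820 - 152*(-2847 + 226) = 311820 - 152*(-2621) = 311820 - 1*(-398392) = 311820 + 398392 = 710212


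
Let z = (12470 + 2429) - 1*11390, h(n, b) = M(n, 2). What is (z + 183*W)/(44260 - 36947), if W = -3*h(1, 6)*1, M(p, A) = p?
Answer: 2960/7313 ≈ 0.40476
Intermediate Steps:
h(n, b) = n
W = -3 (W = -3*1*1 = -3*1 = -3)
z = 3509 (z = 14899 - 11390 = 3509)
(z + 183*W)/(44260 - 36947) = (3509 + 183*(-3))/(44260 - 36947) = (3509 - 549)/7313 = 2960*(1/7313) = 2960/7313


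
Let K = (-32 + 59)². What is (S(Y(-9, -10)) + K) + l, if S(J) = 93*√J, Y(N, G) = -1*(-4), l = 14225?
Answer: 15140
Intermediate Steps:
Y(N, G) = 4
K = 729 (K = 27² = 729)
(S(Y(-9, -10)) + K) + l = (93*√4 + 729) + 14225 = (93*2 + 729) + 14225 = (186 + 729) + 14225 = 915 + 14225 = 15140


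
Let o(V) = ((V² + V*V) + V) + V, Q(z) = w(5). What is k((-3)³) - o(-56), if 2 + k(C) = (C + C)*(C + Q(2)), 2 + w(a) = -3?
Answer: -4434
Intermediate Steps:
w(a) = -5 (w(a) = -2 - 3 = -5)
Q(z) = -5
o(V) = 2*V + 2*V² (o(V) = ((V² + V²) + V) + V = (2*V² + V) + V = (V + 2*V²) + V = 2*V + 2*V²)
k(C) = -2 + 2*C*(-5 + C) (k(C) = -2 + (C + C)*(C - 5) = -2 + (2*C)*(-5 + C) = -2 + 2*C*(-5 + C))
k((-3)³) - o(-56) = (-2 - 10*(-3)³ + 2*((-3)³)²) - 2*(-56)*(1 - 56) = (-2 - 10*(-27) + 2*(-27)²) - 2*(-56)*(-55) = (-2 + 270 + 2*729) - 1*6160 = (-2 + 270 + 1458) - 6160 = 1726 - 6160 = -4434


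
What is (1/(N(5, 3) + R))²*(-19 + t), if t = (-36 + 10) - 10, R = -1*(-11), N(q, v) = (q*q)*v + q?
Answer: -55/8281 ≈ -0.0066417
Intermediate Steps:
N(q, v) = q + v*q² (N(q, v) = q²*v + q = v*q² + q = q + v*q²)
R = 11
t = -36 (t = -26 - 10 = -36)
(1/(N(5, 3) + R))²*(-19 + t) = (1/(5*(1 + 5*3) + 11))²*(-19 - 36) = (1/(5*(1 + 15) + 11))²*(-55) = (1/(5*16 + 11))²*(-55) = (1/(80 + 11))²*(-55) = (1/91)²*(-55) = (1/8281)*(-55) = -55/8281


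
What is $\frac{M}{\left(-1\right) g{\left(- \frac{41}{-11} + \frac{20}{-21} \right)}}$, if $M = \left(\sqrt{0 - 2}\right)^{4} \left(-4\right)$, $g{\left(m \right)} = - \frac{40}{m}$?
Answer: $- \frac{1282}{1155} \approx -1.11$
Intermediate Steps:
$M = -16$ ($M = \left(\sqrt{-2}\right)^{4} \left(-4\right) = \left(i \sqrt{2}\right)^{4} \left(-4\right) = 4 \left(-4\right) = -16$)
$\frac{M}{\left(-1\right) g{\left(- \frac{41}{-11} + \frac{20}{-21} \right)}} = - \frac{16}{\left(-1\right) \left(- \frac{40}{- \frac{41}{-11} + \frac{20}{-21}}\right)} = - \frac{16}{\left(-1\right) \left(- \frac{40}{\left(-41\right) \left(- \frac{1}{11}\right) + 20 \left(- \frac{1}{21}\right)}\right)} = - \frac{16}{\left(-1\right) \left(- \frac{40}{\frac{41}{11} - \frac{20}{21}}\right)} = - \frac{16}{\left(-1\right) \left(- \frac{40}{\frac{641}{231}}\right)} = - \frac{16}{\left(-1\right) \left(\left(-40\right) \frac{231}{641}\right)} = - \frac{16}{\left(-1\right) \left(- \frac{9240}{641}\right)} = - \frac{16}{\frac{9240}{641}} = \left(-16\right) \frac{641}{9240} = - \frac{1282}{1155}$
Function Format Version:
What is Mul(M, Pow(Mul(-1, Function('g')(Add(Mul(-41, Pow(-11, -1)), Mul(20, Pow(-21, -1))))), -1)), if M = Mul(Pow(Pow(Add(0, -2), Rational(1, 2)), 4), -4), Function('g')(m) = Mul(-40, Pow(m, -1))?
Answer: Rational(-1282, 1155) ≈ -1.1100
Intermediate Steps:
M = -16 (M = Mul(Pow(Pow(-2, Rational(1, 2)), 4), -4) = Mul(Pow(Mul(I, Pow(2, Rational(1, 2))), 4), -4) = Mul(4, -4) = -16)
Mul(M, Pow(Mul(-1, Function('g')(Add(Mul(-41, Pow(-11, -1)), Mul(20, Pow(-21, -1))))), -1)) = Mul(-16, Pow(Mul(-1, Mul(-40, Pow(Add(Mul(-41, Pow(-11, -1)), Mul(20, Pow(-21, -1))), -1))), -1)) = Mul(-16, Pow(Mul(-1, Mul(-40, Pow(Add(Mul(-41, Rational(-1, 11)), Mul(20, Rational(-1, 21))), -1))), -1)) = Mul(-16, Pow(Mul(-1, Mul(-40, Pow(Add(Rational(41, 11), Rational(-20, 21)), -1))), -1)) = Mul(-16, Pow(Mul(-1, Mul(-40, Pow(Rational(641, 231), -1))), -1)) = Mul(-16, Pow(Mul(-1, Mul(-40, Rational(231, 641))), -1)) = Mul(-16, Pow(Mul(-1, Rational(-9240, 641)), -1)) = Mul(-16, Pow(Rational(9240, 641), -1)) = Mul(-16, Rational(641, 9240)) = Rational(-1282, 1155)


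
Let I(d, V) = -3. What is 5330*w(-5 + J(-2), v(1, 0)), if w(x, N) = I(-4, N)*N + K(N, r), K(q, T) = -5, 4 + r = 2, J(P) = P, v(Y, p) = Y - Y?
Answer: -26650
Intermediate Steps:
v(Y, p) = 0
r = -2 (r = -4 + 2 = -2)
w(x, N) = -5 - 3*N (w(x, N) = -3*N - 5 = -5 - 3*N)
5330*w(-5 + J(-2), v(1, 0)) = 5330*(-5 - 3*0) = 5330*(-5 + 0) = 5330*(-5) = -26650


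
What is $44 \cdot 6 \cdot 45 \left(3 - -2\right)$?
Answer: $59400$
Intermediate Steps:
$44 \cdot 6 \cdot 45 \left(3 - -2\right) = 264 \cdot 45 \left(3 + 2\right) = 11880 \cdot 5 = 59400$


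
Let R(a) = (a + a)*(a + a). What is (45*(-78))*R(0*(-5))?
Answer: 0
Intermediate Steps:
R(a) = 4*a**2 (R(a) = (2*a)*(2*a) = 4*a**2)
(45*(-78))*R(0*(-5)) = (45*(-78))*(4*(0*(-5))**2) = -14040*0**2 = -14040*0 = -3510*0 = 0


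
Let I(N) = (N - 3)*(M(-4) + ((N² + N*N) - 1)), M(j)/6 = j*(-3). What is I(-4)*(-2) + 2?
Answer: 1444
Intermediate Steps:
M(j) = -18*j (M(j) = 6*(j*(-3)) = 6*(-3*j) = -18*j)
I(N) = (-3 + N)*(71 + 2*N²) (I(N) = (N - 3)*(-18*(-4) + ((N² + N*N) - 1)) = (-3 + N)*(72 + ((N² + N²) - 1)) = (-3 + N)*(72 + (2*N² - 1)) = (-3 + N)*(72 + (-1 + 2*N²)) = (-3 + N)*(71 + 2*N²))
I(-4)*(-2) + 2 = (-213 - 6*(-4)² + 2*(-4)³ + 71*(-4))*(-2) + 2 = (-213 - 6*16 + 2*(-64) - 284)*(-2) + 2 = (-213 - 96 - 128 - 284)*(-2) + 2 = -721*(-2) + 2 = 1442 + 2 = 1444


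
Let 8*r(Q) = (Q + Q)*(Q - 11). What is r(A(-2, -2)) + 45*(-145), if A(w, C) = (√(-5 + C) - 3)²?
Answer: -13185/2 + 21*I*√7/2 ≈ -6592.5 + 27.78*I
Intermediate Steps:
A(w, C) = (-3 + √(-5 + C))²
r(Q) = Q*(-11 + Q)/4 (r(Q) = ((Q + Q)*(Q - 11))/8 = ((2*Q)*(-11 + Q))/8 = (2*Q*(-11 + Q))/8 = Q*(-11 + Q)/4)
r(A(-2, -2)) + 45*(-145) = (-3 + √(-5 - 2))²*(-11 + (-3 + √(-5 - 2))²)/4 + 45*(-145) = (-3 + √(-7))²*(-11 + (-3 + √(-7))²)/4 - 6525 = (-3 + I*√7)²*(-11 + (-3 + I*√7)²)/4 - 6525 = -6525 + (-3 + I*√7)²*(-11 + (-3 + I*√7)²)/4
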